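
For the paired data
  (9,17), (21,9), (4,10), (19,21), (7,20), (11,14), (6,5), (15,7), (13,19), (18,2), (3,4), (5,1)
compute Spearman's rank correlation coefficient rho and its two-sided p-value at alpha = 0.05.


Step 1: Rank x and y separately (midranks; no ties here).
rank(x): 9->6, 21->12, 4->2, 19->11, 7->5, 11->7, 6->4, 15->9, 13->8, 18->10, 3->1, 5->3
rank(y): 17->9, 9->6, 10->7, 21->12, 20->11, 14->8, 5->4, 7->5, 19->10, 2->2, 4->3, 1->1
Step 2: d_i = R_x(i) - R_y(i); compute d_i^2.
  (6-9)^2=9, (12-6)^2=36, (2-7)^2=25, (11-12)^2=1, (5-11)^2=36, (7-8)^2=1, (4-4)^2=0, (9-5)^2=16, (8-10)^2=4, (10-2)^2=64, (1-3)^2=4, (3-1)^2=4
sum(d^2) = 200.
Step 3: rho = 1 - 6*200 / (12*(12^2 - 1)) = 1 - 1200/1716 = 0.300699.
Step 4: Under H0, t = rho * sqrt((n-2)/(1-rho^2)) = 0.9970 ~ t(10).
Step 5: Two-sided p-value from the t-distribution with 10 df = 0.342260.
Step 6: alpha = 0.05. fail to reject H0.

rho = 0.3007, p = 0.342260, fail to reject H0 at alpha = 0.05.


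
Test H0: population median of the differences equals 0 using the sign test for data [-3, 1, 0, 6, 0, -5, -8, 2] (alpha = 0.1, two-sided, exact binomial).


Step 1: Discard zero differences. Original n = 8; n_eff = number of nonzero differences = 6.
Nonzero differences (with sign): -3, +1, +6, -5, -8, +2
Step 2: Count signs: positive = 3, negative = 3.
Step 3: Under H0: P(positive) = 0.5, so the number of positives S ~ Bin(6, 0.5).
Step 4: Two-sided exact p-value = sum of Bin(6,0.5) probabilities at or below the observed probability = 1.000000.
Step 5: alpha = 0.1. fail to reject H0.

n_eff = 6, pos = 3, neg = 3, p = 1.000000, fail to reject H0.


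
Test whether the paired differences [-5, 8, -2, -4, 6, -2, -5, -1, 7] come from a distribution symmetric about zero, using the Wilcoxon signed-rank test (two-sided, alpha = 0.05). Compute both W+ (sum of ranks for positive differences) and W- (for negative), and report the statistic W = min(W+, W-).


Step 1: Drop any zero differences (none here) and take |d_i|.
|d| = [5, 8, 2, 4, 6, 2, 5, 1, 7]
Step 2: Midrank |d_i| (ties get averaged ranks).
ranks: |5|->5.5, |8|->9, |2|->2.5, |4|->4, |6|->7, |2|->2.5, |5|->5.5, |1|->1, |7|->8
Step 3: Attach original signs; sum ranks with positive sign and with negative sign.
W+ = 9 + 7 + 8 = 24
W- = 5.5 + 2.5 + 4 + 2.5 + 5.5 + 1 = 21
(Check: W+ + W- = 45 should equal n(n+1)/2 = 45.)
Step 4: Test statistic W = min(W+, W-) = 21.
Step 5: Ties in |d|, so use the tie-corrected normal approximation.
        E[W] = n(n+1)/4 = 9*10/4 = 22.5.
        Tie groups: |d|=2 (t=2), |d|=5 (t=2); sum(t^3 - t) = 12.
        Var[W] = n(n+1)(2n+1)/24 - sum(t^3-t)/48 = 1710/24 - 12/48 = 71.
        z = (W - E[W]) / sqrt(Var[W]) = (21 - 22.5) / 8.4261 = -0.1780.
        Two-sided p = 2*Phi(z) = 0.858709.
Step 6: alpha = 0.05. fail to reject H0.

W+ = 24, W- = 21, W = min = 21, p = 0.858709, fail to reject H0.


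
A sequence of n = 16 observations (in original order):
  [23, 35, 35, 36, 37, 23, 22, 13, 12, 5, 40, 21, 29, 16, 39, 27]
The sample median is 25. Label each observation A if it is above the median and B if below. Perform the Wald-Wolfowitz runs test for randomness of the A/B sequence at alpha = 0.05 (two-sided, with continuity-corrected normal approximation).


Step 1: Compute median = 25; label A = above, B = below.
Labels in order: BAAAABBBBBABABAA  (n_A = 8, n_B = 8)
Step 2: Count runs R = 8.
Step 3: Under H0 (random ordering), E[R] = 2*n_A*n_B/(n_A+n_B) + 1 = 2*8*8/16 + 1 = 9.0000.
        Var[R] = 2*n_A*n_B*(2*n_A*n_B - n_A - n_B) / ((n_A+n_B)^2 * (n_A+n_B-1)) = 14336/3840 = 3.7333.
        SD[R] = 1.9322.
Step 4: Continuity-corrected z = (R + 0.5 - E[R]) / SD[R] = (8 + 0.5 - 9.0000) / 1.9322 = -0.2588.
Step 5: Two-sided p-value via normal approximation = 2*(1 - Phi(|z|)) = 0.795809.
Step 6: alpha = 0.05. fail to reject H0.

R = 8, z = -0.2588, p = 0.795809, fail to reject H0.


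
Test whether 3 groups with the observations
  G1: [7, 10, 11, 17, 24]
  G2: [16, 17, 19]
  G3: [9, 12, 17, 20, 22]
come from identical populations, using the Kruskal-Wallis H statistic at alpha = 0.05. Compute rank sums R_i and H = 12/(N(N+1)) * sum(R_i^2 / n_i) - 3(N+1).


Step 1: Combine all N = 13 observations and assign midranks.
sorted (value, group, rank): (7,G1,1), (9,G3,2), (10,G1,3), (11,G1,4), (12,G3,5), (16,G2,6), (17,G1,8), (17,G2,8), (17,G3,8), (19,G2,10), (20,G3,11), (22,G3,12), (24,G1,13)
Step 2: Sum ranks within each group.
R_1 = 29 (n_1 = 5)
R_2 = 24 (n_2 = 3)
R_3 = 38 (n_3 = 5)
Step 3: H = 12/(N(N+1)) * sum(R_i^2/n_i) - 3(N+1)
     = 12/(13*14) * (29^2/5 + 24^2/3 + 38^2/5) - 3*14
     = 0.065934 * 649 - 42
     = 0.791209.
Step 4: Ties present; correction factor C = 1 - 24/(13^3 - 13) = 0.989011. Corrected H = 0.791209 / 0.989011 = 0.800000.
Step 5: Under H0, H ~ chi^2(2); p-value = 0.670320.
Step 6: alpha = 0.05. fail to reject H0.

H = 0.8000, df = 2, p = 0.670320, fail to reject H0.


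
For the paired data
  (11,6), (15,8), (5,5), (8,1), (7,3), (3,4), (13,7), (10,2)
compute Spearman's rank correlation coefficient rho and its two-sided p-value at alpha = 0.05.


Step 1: Rank x and y separately (midranks; no ties here).
rank(x): 11->6, 15->8, 5->2, 8->4, 7->3, 3->1, 13->7, 10->5
rank(y): 6->6, 8->8, 5->5, 1->1, 3->3, 4->4, 7->7, 2->2
Step 2: d_i = R_x(i) - R_y(i); compute d_i^2.
  (6-6)^2=0, (8-8)^2=0, (2-5)^2=9, (4-1)^2=9, (3-3)^2=0, (1-4)^2=9, (7-7)^2=0, (5-2)^2=9
sum(d^2) = 36.
Step 3: rho = 1 - 6*36 / (8*(8^2 - 1)) = 1 - 216/504 = 0.571429.
Step 4: Under H0, t = rho * sqrt((n-2)/(1-rho^2)) = 1.7056 ~ t(6).
Step 5: Two-sided p-value from the t-distribution with 6 df = 0.138960.
Step 6: alpha = 0.05. fail to reject H0.

rho = 0.5714, p = 0.138960, fail to reject H0 at alpha = 0.05.


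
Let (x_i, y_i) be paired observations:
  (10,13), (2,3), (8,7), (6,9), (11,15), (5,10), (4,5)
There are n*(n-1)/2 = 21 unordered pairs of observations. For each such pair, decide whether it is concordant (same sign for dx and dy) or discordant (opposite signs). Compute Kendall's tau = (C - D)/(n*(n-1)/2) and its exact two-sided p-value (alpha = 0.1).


Step 1: Enumerate the 21 unordered pairs (i,j) with i<j and classify each by sign(x_j-x_i) * sign(y_j-y_i).
  (1,2):dx=-8,dy=-10->C; (1,3):dx=-2,dy=-6->C; (1,4):dx=-4,dy=-4->C; (1,5):dx=+1,dy=+2->C
  (1,6):dx=-5,dy=-3->C; (1,7):dx=-6,dy=-8->C; (2,3):dx=+6,dy=+4->C; (2,4):dx=+4,dy=+6->C
  (2,5):dx=+9,dy=+12->C; (2,6):dx=+3,dy=+7->C; (2,7):dx=+2,dy=+2->C; (3,4):dx=-2,dy=+2->D
  (3,5):dx=+3,dy=+8->C; (3,6):dx=-3,dy=+3->D; (3,7):dx=-4,dy=-2->C; (4,5):dx=+5,dy=+6->C
  (4,6):dx=-1,dy=+1->D; (4,7):dx=-2,dy=-4->C; (5,6):dx=-6,dy=-5->C; (5,7):dx=-7,dy=-10->C
  (6,7):dx=-1,dy=-5->C
Step 2: C = 18, D = 3, total pairs = 21.
Step 3: tau = (C - D)/(n(n-1)/2) = (18 - 3)/21 = 0.714286.
Step 4: Exact two-sided p-value (enumerate n! = 5040 permutations of y under H0): p = 0.030159.
Step 5: alpha = 0.1. reject H0.

tau_b = 0.7143 (C=18, D=3), p = 0.030159, reject H0.


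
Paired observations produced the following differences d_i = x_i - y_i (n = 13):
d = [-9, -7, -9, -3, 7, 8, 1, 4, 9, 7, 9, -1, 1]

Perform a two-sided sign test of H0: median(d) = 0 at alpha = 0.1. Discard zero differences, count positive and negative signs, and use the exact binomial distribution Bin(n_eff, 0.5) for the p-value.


Step 1: Discard zero differences. Original n = 13; n_eff = number of nonzero differences = 13.
Nonzero differences (with sign): -9, -7, -9, -3, +7, +8, +1, +4, +9, +7, +9, -1, +1
Step 2: Count signs: positive = 8, negative = 5.
Step 3: Under H0: P(positive) = 0.5, so the number of positives S ~ Bin(13, 0.5).
Step 4: Two-sided exact p-value = sum of Bin(13,0.5) probabilities at or below the observed probability = 0.581055.
Step 5: alpha = 0.1. fail to reject H0.

n_eff = 13, pos = 8, neg = 5, p = 0.581055, fail to reject H0.


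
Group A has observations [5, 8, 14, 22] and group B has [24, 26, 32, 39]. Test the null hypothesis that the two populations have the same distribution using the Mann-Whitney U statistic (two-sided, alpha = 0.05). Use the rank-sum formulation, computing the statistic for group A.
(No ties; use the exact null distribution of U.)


Step 1: Combine and sort all 8 observations; assign midranks.
sorted (value, group): (5,X), (8,X), (14,X), (22,X), (24,Y), (26,Y), (32,Y), (39,Y)
ranks: 5->1, 8->2, 14->3, 22->4, 24->5, 26->6, 32->7, 39->8
Step 2: Rank sum for X: R1 = 1 + 2 + 3 + 4 = 10.
Step 3: U_X = R1 - n1(n1+1)/2 = 10 - 4*5/2 = 10 - 10 = 0.
       U_Y = n1*n2 - U_X = 16 - 0 = 16.
Step 4: No ties, so the exact null distribution of U (based on enumerating the C(8,4) = 70 equally likely rank assignments) gives the two-sided p-value.
Step 5: p-value = 0.028571; compare to alpha = 0.05. reject H0.

U_X = 0, p = 0.028571, reject H0 at alpha = 0.05.


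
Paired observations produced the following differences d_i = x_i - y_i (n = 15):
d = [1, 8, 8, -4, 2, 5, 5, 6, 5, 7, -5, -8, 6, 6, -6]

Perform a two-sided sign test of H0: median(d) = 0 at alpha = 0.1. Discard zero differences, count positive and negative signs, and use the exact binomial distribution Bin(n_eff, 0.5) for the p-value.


Step 1: Discard zero differences. Original n = 15; n_eff = number of nonzero differences = 15.
Nonzero differences (with sign): +1, +8, +8, -4, +2, +5, +5, +6, +5, +7, -5, -8, +6, +6, -6
Step 2: Count signs: positive = 11, negative = 4.
Step 3: Under H0: P(positive) = 0.5, so the number of positives S ~ Bin(15, 0.5).
Step 4: Two-sided exact p-value = sum of Bin(15,0.5) probabilities at or below the observed probability = 0.118469.
Step 5: alpha = 0.1. fail to reject H0.

n_eff = 15, pos = 11, neg = 4, p = 0.118469, fail to reject H0.


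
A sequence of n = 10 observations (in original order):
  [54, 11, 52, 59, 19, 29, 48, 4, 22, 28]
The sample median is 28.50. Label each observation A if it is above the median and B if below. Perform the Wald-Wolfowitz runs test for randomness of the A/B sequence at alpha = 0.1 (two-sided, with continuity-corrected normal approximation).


Step 1: Compute median = 28.50; label A = above, B = below.
Labels in order: ABAABAABBB  (n_A = 5, n_B = 5)
Step 2: Count runs R = 6.
Step 3: Under H0 (random ordering), E[R] = 2*n_A*n_B/(n_A+n_B) + 1 = 2*5*5/10 + 1 = 6.0000.
        Var[R] = 2*n_A*n_B*(2*n_A*n_B - n_A - n_B) / ((n_A+n_B)^2 * (n_A+n_B-1)) = 2000/900 = 2.2222.
        SD[R] = 1.4907.
Step 4: R = E[R], so z = 0 with no continuity correction.
Step 5: Two-sided p-value via normal approximation = 2*(1 - Phi(|z|)) = 1.000000.
Step 6: alpha = 0.1. fail to reject H0.

R = 6, z = 0.0000, p = 1.000000, fail to reject H0.


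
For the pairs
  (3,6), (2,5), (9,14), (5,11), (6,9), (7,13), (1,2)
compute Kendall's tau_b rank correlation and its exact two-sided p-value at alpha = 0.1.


Step 1: Enumerate the 21 unordered pairs (i,j) with i<j and classify each by sign(x_j-x_i) * sign(y_j-y_i).
  (1,2):dx=-1,dy=-1->C; (1,3):dx=+6,dy=+8->C; (1,4):dx=+2,dy=+5->C; (1,5):dx=+3,dy=+3->C
  (1,6):dx=+4,dy=+7->C; (1,7):dx=-2,dy=-4->C; (2,3):dx=+7,dy=+9->C; (2,4):dx=+3,dy=+6->C
  (2,5):dx=+4,dy=+4->C; (2,6):dx=+5,dy=+8->C; (2,7):dx=-1,dy=-3->C; (3,4):dx=-4,dy=-3->C
  (3,5):dx=-3,dy=-5->C; (3,6):dx=-2,dy=-1->C; (3,7):dx=-8,dy=-12->C; (4,5):dx=+1,dy=-2->D
  (4,6):dx=+2,dy=+2->C; (4,7):dx=-4,dy=-9->C; (5,6):dx=+1,dy=+4->C; (5,7):dx=-5,dy=-7->C
  (6,7):dx=-6,dy=-11->C
Step 2: C = 20, D = 1, total pairs = 21.
Step 3: tau = (C - D)/(n(n-1)/2) = (20 - 1)/21 = 0.904762.
Step 4: Exact two-sided p-value (enumerate n! = 5040 permutations of y under H0): p = 0.002778.
Step 5: alpha = 0.1. reject H0.

tau_b = 0.9048 (C=20, D=1), p = 0.002778, reject H0.


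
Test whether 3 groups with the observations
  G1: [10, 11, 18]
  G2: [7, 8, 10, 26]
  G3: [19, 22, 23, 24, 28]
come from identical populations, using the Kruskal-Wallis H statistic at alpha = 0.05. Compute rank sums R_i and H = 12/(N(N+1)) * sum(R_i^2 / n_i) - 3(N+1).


Step 1: Combine all N = 12 observations and assign midranks.
sorted (value, group, rank): (7,G2,1), (8,G2,2), (10,G1,3.5), (10,G2,3.5), (11,G1,5), (18,G1,6), (19,G3,7), (22,G3,8), (23,G3,9), (24,G3,10), (26,G2,11), (28,G3,12)
Step 2: Sum ranks within each group.
R_1 = 14.5 (n_1 = 3)
R_2 = 17.5 (n_2 = 4)
R_3 = 46 (n_3 = 5)
Step 3: H = 12/(N(N+1)) * sum(R_i^2/n_i) - 3(N+1)
     = 12/(12*13) * (14.5^2/3 + 17.5^2/4 + 46^2/5) - 3*13
     = 0.076923 * 569.846 - 39
     = 4.834295.
Step 4: Ties present; correction factor C = 1 - 6/(12^3 - 12) = 0.996503. Corrected H = 4.834295 / 0.996503 = 4.851257.
Step 5: Under H0, H ~ chi^2(2); p-value = 0.088423.
Step 6: alpha = 0.05. fail to reject H0.

H = 4.8513, df = 2, p = 0.088423, fail to reject H0.


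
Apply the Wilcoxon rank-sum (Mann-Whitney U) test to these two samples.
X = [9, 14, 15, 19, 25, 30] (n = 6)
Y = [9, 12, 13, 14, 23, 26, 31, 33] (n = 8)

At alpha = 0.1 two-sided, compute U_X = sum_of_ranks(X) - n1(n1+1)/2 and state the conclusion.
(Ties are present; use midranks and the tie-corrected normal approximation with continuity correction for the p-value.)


Step 1: Combine and sort all 14 observations; assign midranks.
sorted (value, group): (9,X), (9,Y), (12,Y), (13,Y), (14,X), (14,Y), (15,X), (19,X), (23,Y), (25,X), (26,Y), (30,X), (31,Y), (33,Y)
ranks: 9->1.5, 9->1.5, 12->3, 13->4, 14->5.5, 14->5.5, 15->7, 19->8, 23->9, 25->10, 26->11, 30->12, 31->13, 33->14
Step 2: Rank sum for X: R1 = 1.5 + 5.5 + 7 + 8 + 10 + 12 = 44.
Step 3: U_X = R1 - n1(n1+1)/2 = 44 - 6*7/2 = 44 - 21 = 23.
       U_Y = n1*n2 - U_X = 48 - 23 = 25.
Step 4: Ties are present, so use the tie-corrected normal approximation (with continuity correction) for the p-value.
Step 5: p-value = 0.948419; compare to alpha = 0.1. fail to reject H0.

U_X = 23, p = 0.948419, fail to reject H0 at alpha = 0.1.


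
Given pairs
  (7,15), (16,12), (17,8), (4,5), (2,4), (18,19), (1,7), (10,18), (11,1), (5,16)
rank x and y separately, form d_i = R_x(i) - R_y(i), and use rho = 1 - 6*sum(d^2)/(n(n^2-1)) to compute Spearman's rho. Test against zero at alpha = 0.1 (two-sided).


Step 1: Rank x and y separately (midranks; no ties here).
rank(x): 7->5, 16->8, 17->9, 4->3, 2->2, 18->10, 1->1, 10->6, 11->7, 5->4
rank(y): 15->7, 12->6, 8->5, 5->3, 4->2, 19->10, 7->4, 18->9, 1->1, 16->8
Step 2: d_i = R_x(i) - R_y(i); compute d_i^2.
  (5-7)^2=4, (8-6)^2=4, (9-5)^2=16, (3-3)^2=0, (2-2)^2=0, (10-10)^2=0, (1-4)^2=9, (6-9)^2=9, (7-1)^2=36, (4-8)^2=16
sum(d^2) = 94.
Step 3: rho = 1 - 6*94 / (10*(10^2 - 1)) = 1 - 564/990 = 0.430303.
Step 4: Under H0, t = rho * sqrt((n-2)/(1-rho^2)) = 1.3483 ~ t(8).
Step 5: Two-sided p-value from the t-distribution with 8 df = 0.214492.
Step 6: alpha = 0.1. fail to reject H0.

rho = 0.4303, p = 0.214492, fail to reject H0 at alpha = 0.1.


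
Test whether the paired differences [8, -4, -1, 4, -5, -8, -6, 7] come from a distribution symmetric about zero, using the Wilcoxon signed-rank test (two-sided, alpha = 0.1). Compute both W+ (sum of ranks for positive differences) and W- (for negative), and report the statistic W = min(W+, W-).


Step 1: Drop any zero differences (none here) and take |d_i|.
|d| = [8, 4, 1, 4, 5, 8, 6, 7]
Step 2: Midrank |d_i| (ties get averaged ranks).
ranks: |8|->7.5, |4|->2.5, |1|->1, |4|->2.5, |5|->4, |8|->7.5, |6|->5, |7|->6
Step 3: Attach original signs; sum ranks with positive sign and with negative sign.
W+ = 7.5 + 2.5 + 6 = 16
W- = 2.5 + 1 + 4 + 7.5 + 5 = 20
(Check: W+ + W- = 36 should equal n(n+1)/2 = 36.)
Step 4: Test statistic W = min(W+, W-) = 16.
Step 5: Ties in |d|, so use the tie-corrected normal approximation.
        E[W] = n(n+1)/4 = 8*9/4 = 18.
        Tie groups: |d|=4 (t=2), |d|=8 (t=2); sum(t^3 - t) = 12.
        Var[W] = n(n+1)(2n+1)/24 - sum(t^3-t)/48 = 1224/24 - 12/48 = 50.75.
        z = (W - E[W]) / sqrt(Var[W]) = (16 - 18) / 7.1239 = -0.2807.
        Two-sided p = 2*Phi(z) = 0.778906.
Step 6: alpha = 0.1. fail to reject H0.

W+ = 16, W- = 20, W = min = 16, p = 0.778906, fail to reject H0.


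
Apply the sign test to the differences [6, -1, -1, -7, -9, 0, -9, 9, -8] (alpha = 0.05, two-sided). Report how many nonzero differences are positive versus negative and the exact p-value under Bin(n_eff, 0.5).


Step 1: Discard zero differences. Original n = 9; n_eff = number of nonzero differences = 8.
Nonzero differences (with sign): +6, -1, -1, -7, -9, -9, +9, -8
Step 2: Count signs: positive = 2, negative = 6.
Step 3: Under H0: P(positive) = 0.5, so the number of positives S ~ Bin(8, 0.5).
Step 4: Two-sided exact p-value = sum of Bin(8,0.5) probabilities at or below the observed probability = 0.289062.
Step 5: alpha = 0.05. fail to reject H0.

n_eff = 8, pos = 2, neg = 6, p = 0.289062, fail to reject H0.


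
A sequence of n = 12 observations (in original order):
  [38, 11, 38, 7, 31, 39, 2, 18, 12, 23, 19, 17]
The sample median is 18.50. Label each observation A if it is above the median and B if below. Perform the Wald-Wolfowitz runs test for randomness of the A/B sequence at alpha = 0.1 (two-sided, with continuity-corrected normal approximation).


Step 1: Compute median = 18.50; label A = above, B = below.
Labels in order: ABABAABBBAAB  (n_A = 6, n_B = 6)
Step 2: Count runs R = 8.
Step 3: Under H0 (random ordering), E[R] = 2*n_A*n_B/(n_A+n_B) + 1 = 2*6*6/12 + 1 = 7.0000.
        Var[R] = 2*n_A*n_B*(2*n_A*n_B - n_A - n_B) / ((n_A+n_B)^2 * (n_A+n_B-1)) = 4320/1584 = 2.7273.
        SD[R] = 1.6514.
Step 4: Continuity-corrected z = (R - 0.5 - E[R]) / SD[R] = (8 - 0.5 - 7.0000) / 1.6514 = 0.3028.
Step 5: Two-sided p-value via normal approximation = 2*(1 - Phi(|z|)) = 0.762069.
Step 6: alpha = 0.1. fail to reject H0.

R = 8, z = 0.3028, p = 0.762069, fail to reject H0.


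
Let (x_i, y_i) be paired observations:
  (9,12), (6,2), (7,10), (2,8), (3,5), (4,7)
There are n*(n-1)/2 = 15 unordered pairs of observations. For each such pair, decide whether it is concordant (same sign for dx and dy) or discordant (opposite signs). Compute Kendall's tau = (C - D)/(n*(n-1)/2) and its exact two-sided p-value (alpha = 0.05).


Step 1: Enumerate the 15 unordered pairs (i,j) with i<j and classify each by sign(x_j-x_i) * sign(y_j-y_i).
  (1,2):dx=-3,dy=-10->C; (1,3):dx=-2,dy=-2->C; (1,4):dx=-7,dy=-4->C; (1,5):dx=-6,dy=-7->C
  (1,6):dx=-5,dy=-5->C; (2,3):dx=+1,dy=+8->C; (2,4):dx=-4,dy=+6->D; (2,5):dx=-3,dy=+3->D
  (2,6):dx=-2,dy=+5->D; (3,4):dx=-5,dy=-2->C; (3,5):dx=-4,dy=-5->C; (3,6):dx=-3,dy=-3->C
  (4,5):dx=+1,dy=-3->D; (4,6):dx=+2,dy=-1->D; (5,6):dx=+1,dy=+2->C
Step 2: C = 10, D = 5, total pairs = 15.
Step 3: tau = (C - D)/(n(n-1)/2) = (10 - 5)/15 = 0.333333.
Step 4: Exact two-sided p-value (enumerate n! = 720 permutations of y under H0): p = 0.469444.
Step 5: alpha = 0.05. fail to reject H0.

tau_b = 0.3333 (C=10, D=5), p = 0.469444, fail to reject H0.


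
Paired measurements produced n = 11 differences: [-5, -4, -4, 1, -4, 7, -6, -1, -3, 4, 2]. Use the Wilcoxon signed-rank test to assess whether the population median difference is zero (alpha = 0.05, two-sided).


Step 1: Drop any zero differences (none here) and take |d_i|.
|d| = [5, 4, 4, 1, 4, 7, 6, 1, 3, 4, 2]
Step 2: Midrank |d_i| (ties get averaged ranks).
ranks: |5|->9, |4|->6.5, |4|->6.5, |1|->1.5, |4|->6.5, |7|->11, |6|->10, |1|->1.5, |3|->4, |4|->6.5, |2|->3
Step 3: Attach original signs; sum ranks with positive sign and with negative sign.
W+ = 1.5 + 11 + 6.5 + 3 = 22
W- = 9 + 6.5 + 6.5 + 6.5 + 10 + 1.5 + 4 = 44
(Check: W+ + W- = 66 should equal n(n+1)/2 = 66.)
Step 4: Test statistic W = min(W+, W-) = 22.
Step 5: Ties in |d|, so use the tie-corrected normal approximation.
        E[W] = n(n+1)/4 = 11*12/4 = 33.
        Tie groups: |d|=1 (t=2), |d|=4 (t=4); sum(t^3 - t) = 66.
        Var[W] = n(n+1)(2n+1)/24 - sum(t^3-t)/48 = 3036/24 - 66/48 = 125.125.
        z = (W - E[W]) / sqrt(Var[W]) = (22 - 33) / 11.1859 = -0.9834.
        Two-sided p = 2*Phi(z) = 0.325421.
Step 6: alpha = 0.05. fail to reject H0.

W+ = 22, W- = 44, W = min = 22, p = 0.325421, fail to reject H0.


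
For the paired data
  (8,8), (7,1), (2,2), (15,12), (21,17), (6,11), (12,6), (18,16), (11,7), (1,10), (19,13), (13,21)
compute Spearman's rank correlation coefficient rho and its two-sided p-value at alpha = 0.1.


Step 1: Rank x and y separately (midranks; no ties here).
rank(x): 8->5, 7->4, 2->2, 15->9, 21->12, 6->3, 12->7, 18->10, 11->6, 1->1, 19->11, 13->8
rank(y): 8->5, 1->1, 2->2, 12->8, 17->11, 11->7, 6->3, 16->10, 7->4, 10->6, 13->9, 21->12
Step 2: d_i = R_x(i) - R_y(i); compute d_i^2.
  (5-5)^2=0, (4-1)^2=9, (2-2)^2=0, (9-8)^2=1, (12-11)^2=1, (3-7)^2=16, (7-3)^2=16, (10-10)^2=0, (6-4)^2=4, (1-6)^2=25, (11-9)^2=4, (8-12)^2=16
sum(d^2) = 92.
Step 3: rho = 1 - 6*92 / (12*(12^2 - 1)) = 1 - 552/1716 = 0.678322.
Step 4: Under H0, t = rho * sqrt((n-2)/(1-rho^2)) = 2.9194 ~ t(10).
Step 5: Two-sided p-value from the t-distribution with 10 df = 0.015317.
Step 6: alpha = 0.1. reject H0.

rho = 0.6783, p = 0.015317, reject H0 at alpha = 0.1.


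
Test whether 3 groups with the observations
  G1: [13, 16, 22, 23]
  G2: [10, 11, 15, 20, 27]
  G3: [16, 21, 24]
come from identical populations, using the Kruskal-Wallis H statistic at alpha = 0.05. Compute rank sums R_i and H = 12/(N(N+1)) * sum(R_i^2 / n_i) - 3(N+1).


Step 1: Combine all N = 12 observations and assign midranks.
sorted (value, group, rank): (10,G2,1), (11,G2,2), (13,G1,3), (15,G2,4), (16,G1,5.5), (16,G3,5.5), (20,G2,7), (21,G3,8), (22,G1,9), (23,G1,10), (24,G3,11), (27,G2,12)
Step 2: Sum ranks within each group.
R_1 = 27.5 (n_1 = 4)
R_2 = 26 (n_2 = 5)
R_3 = 24.5 (n_3 = 3)
Step 3: H = 12/(N(N+1)) * sum(R_i^2/n_i) - 3(N+1)
     = 12/(12*13) * (27.5^2/4 + 26^2/5 + 24.5^2/3) - 3*13
     = 0.076923 * 524.346 - 39
     = 1.334295.
Step 4: Ties present; correction factor C = 1 - 6/(12^3 - 12) = 0.996503. Corrected H = 1.334295 / 0.996503 = 1.338977.
Step 5: Under H0, H ~ chi^2(2); p-value = 0.511970.
Step 6: alpha = 0.05. fail to reject H0.

H = 1.3390, df = 2, p = 0.511970, fail to reject H0.


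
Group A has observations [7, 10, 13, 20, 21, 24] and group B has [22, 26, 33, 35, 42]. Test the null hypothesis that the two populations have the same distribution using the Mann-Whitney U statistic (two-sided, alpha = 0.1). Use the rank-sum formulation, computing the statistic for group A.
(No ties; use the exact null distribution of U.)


Step 1: Combine and sort all 11 observations; assign midranks.
sorted (value, group): (7,X), (10,X), (13,X), (20,X), (21,X), (22,Y), (24,X), (26,Y), (33,Y), (35,Y), (42,Y)
ranks: 7->1, 10->2, 13->3, 20->4, 21->5, 22->6, 24->7, 26->8, 33->9, 35->10, 42->11
Step 2: Rank sum for X: R1 = 1 + 2 + 3 + 4 + 5 + 7 = 22.
Step 3: U_X = R1 - n1(n1+1)/2 = 22 - 6*7/2 = 22 - 21 = 1.
       U_Y = n1*n2 - U_X = 30 - 1 = 29.
Step 4: No ties, so the exact null distribution of U (based on enumerating the C(11,6) = 462 equally likely rank assignments) gives the two-sided p-value.
Step 5: p-value = 0.008658; compare to alpha = 0.1. reject H0.

U_X = 1, p = 0.008658, reject H0 at alpha = 0.1.


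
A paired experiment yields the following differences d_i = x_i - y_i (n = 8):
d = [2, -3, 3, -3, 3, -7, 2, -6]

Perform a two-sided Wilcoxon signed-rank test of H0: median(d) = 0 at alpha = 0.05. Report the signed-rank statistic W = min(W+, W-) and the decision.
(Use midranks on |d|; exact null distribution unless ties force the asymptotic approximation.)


Step 1: Drop any zero differences (none here) and take |d_i|.
|d| = [2, 3, 3, 3, 3, 7, 2, 6]
Step 2: Midrank |d_i| (ties get averaged ranks).
ranks: |2|->1.5, |3|->4.5, |3|->4.5, |3|->4.5, |3|->4.5, |7|->8, |2|->1.5, |6|->7
Step 3: Attach original signs; sum ranks with positive sign and with negative sign.
W+ = 1.5 + 4.5 + 4.5 + 1.5 = 12
W- = 4.5 + 4.5 + 8 + 7 = 24
(Check: W+ + W- = 36 should equal n(n+1)/2 = 36.)
Step 4: Test statistic W = min(W+, W-) = 12.
Step 5: Ties in |d|, so use the tie-corrected normal approximation.
        E[W] = n(n+1)/4 = 8*9/4 = 18.
        Tie groups: |d|=2 (t=2), |d|=3 (t=4); sum(t^3 - t) = 66.
        Var[W] = n(n+1)(2n+1)/24 - sum(t^3-t)/48 = 1224/24 - 66/48 = 49.625.
        z = (W - E[W]) / sqrt(Var[W]) = (12 - 18) / 7.0445 = -0.8517.
        Two-sided p = 2*Phi(z) = 0.394365.
Step 6: alpha = 0.05. fail to reject H0.

W+ = 12, W- = 24, W = min = 12, p = 0.394365, fail to reject H0.


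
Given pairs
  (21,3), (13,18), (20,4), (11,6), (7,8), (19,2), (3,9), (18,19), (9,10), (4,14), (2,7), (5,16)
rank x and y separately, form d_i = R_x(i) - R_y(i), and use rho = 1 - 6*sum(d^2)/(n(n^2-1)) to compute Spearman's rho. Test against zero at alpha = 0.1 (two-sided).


Step 1: Rank x and y separately (midranks; no ties here).
rank(x): 21->12, 13->8, 20->11, 11->7, 7->5, 19->10, 3->2, 18->9, 9->6, 4->3, 2->1, 5->4
rank(y): 3->2, 18->11, 4->3, 6->4, 8->6, 2->1, 9->7, 19->12, 10->8, 14->9, 7->5, 16->10
Step 2: d_i = R_x(i) - R_y(i); compute d_i^2.
  (12-2)^2=100, (8-11)^2=9, (11-3)^2=64, (7-4)^2=9, (5-6)^2=1, (10-1)^2=81, (2-7)^2=25, (9-12)^2=9, (6-8)^2=4, (3-9)^2=36, (1-5)^2=16, (4-10)^2=36
sum(d^2) = 390.
Step 3: rho = 1 - 6*390 / (12*(12^2 - 1)) = 1 - 2340/1716 = -0.363636.
Step 4: Under H0, t = rho * sqrt((n-2)/(1-rho^2)) = -1.2344 ~ t(10).
Step 5: Two-sided p-value from the t-distribution with 10 df = 0.245265.
Step 6: alpha = 0.1. fail to reject H0.

rho = -0.3636, p = 0.245265, fail to reject H0 at alpha = 0.1.


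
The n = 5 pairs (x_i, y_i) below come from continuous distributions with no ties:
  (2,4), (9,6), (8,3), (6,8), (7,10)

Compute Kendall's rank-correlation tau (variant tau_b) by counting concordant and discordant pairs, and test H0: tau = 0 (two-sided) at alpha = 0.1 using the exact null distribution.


Step 1: Enumerate the 10 unordered pairs (i,j) with i<j and classify each by sign(x_j-x_i) * sign(y_j-y_i).
  (1,2):dx=+7,dy=+2->C; (1,3):dx=+6,dy=-1->D; (1,4):dx=+4,dy=+4->C; (1,5):dx=+5,dy=+6->C
  (2,3):dx=-1,dy=-3->C; (2,4):dx=-3,dy=+2->D; (2,5):dx=-2,dy=+4->D; (3,4):dx=-2,dy=+5->D
  (3,5):dx=-1,dy=+7->D; (4,5):dx=+1,dy=+2->C
Step 2: C = 5, D = 5, total pairs = 10.
Step 3: tau = (C - D)/(n(n-1)/2) = (5 - 5)/10 = 0.000000.
Step 4: Exact two-sided p-value (enumerate n! = 120 permutations of y under H0): p = 1.000000.
Step 5: alpha = 0.1. fail to reject H0.

tau_b = 0.0000 (C=5, D=5), p = 1.000000, fail to reject H0.


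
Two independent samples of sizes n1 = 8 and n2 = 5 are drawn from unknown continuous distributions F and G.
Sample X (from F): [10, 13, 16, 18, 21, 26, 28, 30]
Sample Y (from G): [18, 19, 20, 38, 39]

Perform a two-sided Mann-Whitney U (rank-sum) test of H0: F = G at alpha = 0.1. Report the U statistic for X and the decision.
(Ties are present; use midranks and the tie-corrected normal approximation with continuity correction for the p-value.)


Step 1: Combine and sort all 13 observations; assign midranks.
sorted (value, group): (10,X), (13,X), (16,X), (18,X), (18,Y), (19,Y), (20,Y), (21,X), (26,X), (28,X), (30,X), (38,Y), (39,Y)
ranks: 10->1, 13->2, 16->3, 18->4.5, 18->4.5, 19->6, 20->7, 21->8, 26->9, 28->10, 30->11, 38->12, 39->13
Step 2: Rank sum for X: R1 = 1 + 2 + 3 + 4.5 + 8 + 9 + 10 + 11 = 48.5.
Step 3: U_X = R1 - n1(n1+1)/2 = 48.5 - 8*9/2 = 48.5 - 36 = 12.5.
       U_Y = n1*n2 - U_X = 40 - 12.5 = 27.5.
Step 4: Ties are present, so use the tie-corrected normal approximation (with continuity correction) for the p-value.
Step 5: p-value = 0.304842; compare to alpha = 0.1. fail to reject H0.

U_X = 12.5, p = 0.304842, fail to reject H0 at alpha = 0.1.


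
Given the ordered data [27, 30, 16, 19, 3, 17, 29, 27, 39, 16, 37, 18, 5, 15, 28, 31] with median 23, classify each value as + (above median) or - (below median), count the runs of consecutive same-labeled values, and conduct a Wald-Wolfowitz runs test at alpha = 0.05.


Step 1: Compute median = 23; label A = above, B = below.
Labels in order: AABBBBAAABABBBAA  (n_A = 8, n_B = 8)
Step 2: Count runs R = 7.
Step 3: Under H0 (random ordering), E[R] = 2*n_A*n_B/(n_A+n_B) + 1 = 2*8*8/16 + 1 = 9.0000.
        Var[R] = 2*n_A*n_B*(2*n_A*n_B - n_A - n_B) / ((n_A+n_B)^2 * (n_A+n_B-1)) = 14336/3840 = 3.7333.
        SD[R] = 1.9322.
Step 4: Continuity-corrected z = (R + 0.5 - E[R]) / SD[R] = (7 + 0.5 - 9.0000) / 1.9322 = -0.7763.
Step 5: Two-sided p-value via normal approximation = 2*(1 - Phi(|z|)) = 0.437558.
Step 6: alpha = 0.05. fail to reject H0.

R = 7, z = -0.7763, p = 0.437558, fail to reject H0.


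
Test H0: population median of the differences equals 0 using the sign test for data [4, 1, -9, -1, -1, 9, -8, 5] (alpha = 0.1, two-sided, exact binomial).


Step 1: Discard zero differences. Original n = 8; n_eff = number of nonzero differences = 8.
Nonzero differences (with sign): +4, +1, -9, -1, -1, +9, -8, +5
Step 2: Count signs: positive = 4, negative = 4.
Step 3: Under H0: P(positive) = 0.5, so the number of positives S ~ Bin(8, 0.5).
Step 4: Two-sided exact p-value = sum of Bin(8,0.5) probabilities at or below the observed probability = 1.000000.
Step 5: alpha = 0.1. fail to reject H0.

n_eff = 8, pos = 4, neg = 4, p = 1.000000, fail to reject H0.


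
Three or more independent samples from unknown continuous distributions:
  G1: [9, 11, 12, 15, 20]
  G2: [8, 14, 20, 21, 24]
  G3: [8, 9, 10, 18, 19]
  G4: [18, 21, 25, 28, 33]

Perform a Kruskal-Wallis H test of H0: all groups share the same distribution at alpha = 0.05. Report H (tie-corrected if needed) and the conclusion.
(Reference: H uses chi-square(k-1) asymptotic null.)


Step 1: Combine all N = 20 observations and assign midranks.
sorted (value, group, rank): (8,G2,1.5), (8,G3,1.5), (9,G1,3.5), (9,G3,3.5), (10,G3,5), (11,G1,6), (12,G1,7), (14,G2,8), (15,G1,9), (18,G3,10.5), (18,G4,10.5), (19,G3,12), (20,G1,13.5), (20,G2,13.5), (21,G2,15.5), (21,G4,15.5), (24,G2,17), (25,G4,18), (28,G4,19), (33,G4,20)
Step 2: Sum ranks within each group.
R_1 = 39 (n_1 = 5)
R_2 = 55.5 (n_2 = 5)
R_3 = 32.5 (n_3 = 5)
R_4 = 83 (n_4 = 5)
Step 3: H = 12/(N(N+1)) * sum(R_i^2/n_i) - 3(N+1)
     = 12/(20*21) * (39^2/5 + 55.5^2/5 + 32.5^2/5 + 83^2/5) - 3*21
     = 0.028571 * 2509.3 - 63
     = 8.694286.
Step 4: Ties present; correction factor C = 1 - 30/(20^3 - 20) = 0.996241. Corrected H = 8.694286 / 0.996241 = 8.727094.
Step 5: Under H0, H ~ chi^2(3); p-value = 0.033148.
Step 6: alpha = 0.05. reject H0.

H = 8.7271, df = 3, p = 0.033148, reject H0.


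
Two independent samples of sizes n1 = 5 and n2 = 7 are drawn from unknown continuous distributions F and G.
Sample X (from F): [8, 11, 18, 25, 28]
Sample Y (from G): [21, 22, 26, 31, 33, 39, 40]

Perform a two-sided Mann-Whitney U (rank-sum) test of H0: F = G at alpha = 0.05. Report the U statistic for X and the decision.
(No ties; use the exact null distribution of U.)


Step 1: Combine and sort all 12 observations; assign midranks.
sorted (value, group): (8,X), (11,X), (18,X), (21,Y), (22,Y), (25,X), (26,Y), (28,X), (31,Y), (33,Y), (39,Y), (40,Y)
ranks: 8->1, 11->2, 18->3, 21->4, 22->5, 25->6, 26->7, 28->8, 31->9, 33->10, 39->11, 40->12
Step 2: Rank sum for X: R1 = 1 + 2 + 3 + 6 + 8 = 20.
Step 3: U_X = R1 - n1(n1+1)/2 = 20 - 5*6/2 = 20 - 15 = 5.
       U_Y = n1*n2 - U_X = 35 - 5 = 30.
Step 4: No ties, so the exact null distribution of U (based on enumerating the C(12,5) = 792 equally likely rank assignments) gives the two-sided p-value.
Step 5: p-value = 0.047980; compare to alpha = 0.05. reject H0.

U_X = 5, p = 0.047980, reject H0 at alpha = 0.05.


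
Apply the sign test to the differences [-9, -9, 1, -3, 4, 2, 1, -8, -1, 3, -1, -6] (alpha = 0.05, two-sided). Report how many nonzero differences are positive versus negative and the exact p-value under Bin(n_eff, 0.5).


Step 1: Discard zero differences. Original n = 12; n_eff = number of nonzero differences = 12.
Nonzero differences (with sign): -9, -9, +1, -3, +4, +2, +1, -8, -1, +3, -1, -6
Step 2: Count signs: positive = 5, negative = 7.
Step 3: Under H0: P(positive) = 0.5, so the number of positives S ~ Bin(12, 0.5).
Step 4: Two-sided exact p-value = sum of Bin(12,0.5) probabilities at or below the observed probability = 0.774414.
Step 5: alpha = 0.05. fail to reject H0.

n_eff = 12, pos = 5, neg = 7, p = 0.774414, fail to reject H0.


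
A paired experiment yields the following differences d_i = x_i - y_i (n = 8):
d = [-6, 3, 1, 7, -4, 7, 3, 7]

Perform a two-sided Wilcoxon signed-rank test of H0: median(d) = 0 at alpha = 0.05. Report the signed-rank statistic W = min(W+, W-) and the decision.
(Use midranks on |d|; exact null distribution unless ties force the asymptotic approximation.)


Step 1: Drop any zero differences (none here) and take |d_i|.
|d| = [6, 3, 1, 7, 4, 7, 3, 7]
Step 2: Midrank |d_i| (ties get averaged ranks).
ranks: |6|->5, |3|->2.5, |1|->1, |7|->7, |4|->4, |7|->7, |3|->2.5, |7|->7
Step 3: Attach original signs; sum ranks with positive sign and with negative sign.
W+ = 2.5 + 1 + 7 + 7 + 2.5 + 7 = 27
W- = 5 + 4 = 9
(Check: W+ + W- = 36 should equal n(n+1)/2 = 36.)
Step 4: Test statistic W = min(W+, W-) = 9.
Step 5: Ties in |d|, so use the tie-corrected normal approximation.
        E[W] = n(n+1)/4 = 8*9/4 = 18.
        Tie groups: |d|=3 (t=2), |d|=7 (t=3); sum(t^3 - t) = 30.
        Var[W] = n(n+1)(2n+1)/24 - sum(t^3-t)/48 = 1224/24 - 30/48 = 50.375.
        z = (W - E[W]) / sqrt(Var[W]) = (9 - 18) / 7.0975 = -1.2680.
        Two-sided p = 2*Phi(z) = 0.204782.
Step 6: alpha = 0.05. fail to reject H0.

W+ = 27, W- = 9, W = min = 9, p = 0.204782, fail to reject H0.


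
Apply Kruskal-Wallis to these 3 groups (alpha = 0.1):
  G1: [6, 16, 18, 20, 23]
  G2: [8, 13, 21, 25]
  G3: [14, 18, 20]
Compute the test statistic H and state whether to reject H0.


Step 1: Combine all N = 12 observations and assign midranks.
sorted (value, group, rank): (6,G1,1), (8,G2,2), (13,G2,3), (14,G3,4), (16,G1,5), (18,G1,6.5), (18,G3,6.5), (20,G1,8.5), (20,G3,8.5), (21,G2,10), (23,G1,11), (25,G2,12)
Step 2: Sum ranks within each group.
R_1 = 32 (n_1 = 5)
R_2 = 27 (n_2 = 4)
R_3 = 19 (n_3 = 3)
Step 3: H = 12/(N(N+1)) * sum(R_i^2/n_i) - 3(N+1)
     = 12/(12*13) * (32^2/5 + 27^2/4 + 19^2/3) - 3*13
     = 0.076923 * 507.383 - 39
     = 0.029487.
Step 4: Ties present; correction factor C = 1 - 12/(12^3 - 12) = 0.993007. Corrected H = 0.029487 / 0.993007 = 0.029695.
Step 5: Under H0, H ~ chi^2(2); p-value = 0.985262.
Step 6: alpha = 0.1. fail to reject H0.

H = 0.0297, df = 2, p = 0.985262, fail to reject H0.


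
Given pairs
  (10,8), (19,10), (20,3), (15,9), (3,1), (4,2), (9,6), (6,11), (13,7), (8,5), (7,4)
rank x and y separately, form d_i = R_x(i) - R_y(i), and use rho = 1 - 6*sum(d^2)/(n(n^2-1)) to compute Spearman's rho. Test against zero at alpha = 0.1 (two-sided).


Step 1: Rank x and y separately (midranks; no ties here).
rank(x): 10->7, 19->10, 20->11, 15->9, 3->1, 4->2, 9->6, 6->3, 13->8, 8->5, 7->4
rank(y): 8->8, 10->10, 3->3, 9->9, 1->1, 2->2, 6->6, 11->11, 7->7, 5->5, 4->4
Step 2: d_i = R_x(i) - R_y(i); compute d_i^2.
  (7-8)^2=1, (10-10)^2=0, (11-3)^2=64, (9-9)^2=0, (1-1)^2=0, (2-2)^2=0, (6-6)^2=0, (3-11)^2=64, (8-7)^2=1, (5-5)^2=0, (4-4)^2=0
sum(d^2) = 130.
Step 3: rho = 1 - 6*130 / (11*(11^2 - 1)) = 1 - 780/1320 = 0.409091.
Step 4: Under H0, t = rho * sqrt((n-2)/(1-rho^2)) = 1.3450 ~ t(9).
Step 5: Two-sided p-value from the t-distribution with 9 df = 0.211545.
Step 6: alpha = 0.1. fail to reject H0.

rho = 0.4091, p = 0.211545, fail to reject H0 at alpha = 0.1.


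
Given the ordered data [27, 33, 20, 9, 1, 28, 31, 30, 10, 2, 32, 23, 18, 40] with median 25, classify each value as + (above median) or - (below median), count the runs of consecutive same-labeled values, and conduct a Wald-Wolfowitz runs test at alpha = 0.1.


Step 1: Compute median = 25; label A = above, B = below.
Labels in order: AABBBAAABBABBA  (n_A = 7, n_B = 7)
Step 2: Count runs R = 7.
Step 3: Under H0 (random ordering), E[R] = 2*n_A*n_B/(n_A+n_B) + 1 = 2*7*7/14 + 1 = 8.0000.
        Var[R] = 2*n_A*n_B*(2*n_A*n_B - n_A - n_B) / ((n_A+n_B)^2 * (n_A+n_B-1)) = 8232/2548 = 3.2308.
        SD[R] = 1.7974.
Step 4: Continuity-corrected z = (R + 0.5 - E[R]) / SD[R] = (7 + 0.5 - 8.0000) / 1.7974 = -0.2782.
Step 5: Two-sided p-value via normal approximation = 2*(1 - Phi(|z|)) = 0.780879.
Step 6: alpha = 0.1. fail to reject H0.

R = 7, z = -0.2782, p = 0.780879, fail to reject H0.


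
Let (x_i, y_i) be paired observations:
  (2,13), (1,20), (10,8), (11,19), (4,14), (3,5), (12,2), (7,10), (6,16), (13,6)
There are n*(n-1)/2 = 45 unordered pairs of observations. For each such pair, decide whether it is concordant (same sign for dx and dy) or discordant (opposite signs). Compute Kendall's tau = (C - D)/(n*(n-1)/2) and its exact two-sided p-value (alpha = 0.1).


Step 1: Enumerate the 45 unordered pairs (i,j) with i<j and classify each by sign(x_j-x_i) * sign(y_j-y_i).
  (1,2):dx=-1,dy=+7->D; (1,3):dx=+8,dy=-5->D; (1,4):dx=+9,dy=+6->C; (1,5):dx=+2,dy=+1->C
  (1,6):dx=+1,dy=-8->D; (1,7):dx=+10,dy=-11->D; (1,8):dx=+5,dy=-3->D; (1,9):dx=+4,dy=+3->C
  (1,10):dx=+11,dy=-7->D; (2,3):dx=+9,dy=-12->D; (2,4):dx=+10,dy=-1->D; (2,5):dx=+3,dy=-6->D
  (2,6):dx=+2,dy=-15->D; (2,7):dx=+11,dy=-18->D; (2,8):dx=+6,dy=-10->D; (2,9):dx=+5,dy=-4->D
  (2,10):dx=+12,dy=-14->D; (3,4):dx=+1,dy=+11->C; (3,5):dx=-6,dy=+6->D; (3,6):dx=-7,dy=-3->C
  (3,7):dx=+2,dy=-6->D; (3,8):dx=-3,dy=+2->D; (3,9):dx=-4,dy=+8->D; (3,10):dx=+3,dy=-2->D
  (4,5):dx=-7,dy=-5->C; (4,6):dx=-8,dy=-14->C; (4,7):dx=+1,dy=-17->D; (4,8):dx=-4,dy=-9->C
  (4,9):dx=-5,dy=-3->C; (4,10):dx=+2,dy=-13->D; (5,6):dx=-1,dy=-9->C; (5,7):dx=+8,dy=-12->D
  (5,8):dx=+3,dy=-4->D; (5,9):dx=+2,dy=+2->C; (5,10):dx=+9,dy=-8->D; (6,7):dx=+9,dy=-3->D
  (6,8):dx=+4,dy=+5->C; (6,9):dx=+3,dy=+11->C; (6,10):dx=+10,dy=+1->C; (7,8):dx=-5,dy=+8->D
  (7,9):dx=-6,dy=+14->D; (7,10):dx=+1,dy=+4->C; (8,9):dx=-1,dy=+6->D; (8,10):dx=+6,dy=-4->D
  (9,10):dx=+7,dy=-10->D
Step 2: C = 15, D = 30, total pairs = 45.
Step 3: tau = (C - D)/(n(n-1)/2) = (15 - 30)/45 = -0.333333.
Step 4: Exact two-sided p-value (enumerate n! = 3628800 permutations of y under H0): p = 0.216373.
Step 5: alpha = 0.1. fail to reject H0.

tau_b = -0.3333 (C=15, D=30), p = 0.216373, fail to reject H0.


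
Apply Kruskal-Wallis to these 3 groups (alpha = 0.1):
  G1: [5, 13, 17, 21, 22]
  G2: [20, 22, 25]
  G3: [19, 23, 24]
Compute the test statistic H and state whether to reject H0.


Step 1: Combine all N = 11 observations and assign midranks.
sorted (value, group, rank): (5,G1,1), (13,G1,2), (17,G1,3), (19,G3,4), (20,G2,5), (21,G1,6), (22,G1,7.5), (22,G2,7.5), (23,G3,9), (24,G3,10), (25,G2,11)
Step 2: Sum ranks within each group.
R_1 = 19.5 (n_1 = 5)
R_2 = 23.5 (n_2 = 3)
R_3 = 23 (n_3 = 3)
Step 3: H = 12/(N(N+1)) * sum(R_i^2/n_i) - 3(N+1)
     = 12/(11*12) * (19.5^2/5 + 23.5^2/3 + 23^2/3) - 3*12
     = 0.090909 * 436.467 - 36
     = 3.678788.
Step 4: Ties present; correction factor C = 1 - 6/(11^3 - 11) = 0.995455. Corrected H = 3.678788 / 0.995455 = 3.695586.
Step 5: Under H0, H ~ chi^2(2); p-value = 0.157585.
Step 6: alpha = 0.1. fail to reject H0.

H = 3.6956, df = 2, p = 0.157585, fail to reject H0.


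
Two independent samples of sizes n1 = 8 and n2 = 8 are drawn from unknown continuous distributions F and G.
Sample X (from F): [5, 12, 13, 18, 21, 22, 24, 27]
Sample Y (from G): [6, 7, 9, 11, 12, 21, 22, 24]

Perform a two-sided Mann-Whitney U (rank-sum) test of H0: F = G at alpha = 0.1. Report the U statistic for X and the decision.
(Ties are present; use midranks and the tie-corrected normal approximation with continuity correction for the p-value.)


Step 1: Combine and sort all 16 observations; assign midranks.
sorted (value, group): (5,X), (6,Y), (7,Y), (9,Y), (11,Y), (12,X), (12,Y), (13,X), (18,X), (21,X), (21,Y), (22,X), (22,Y), (24,X), (24,Y), (27,X)
ranks: 5->1, 6->2, 7->3, 9->4, 11->5, 12->6.5, 12->6.5, 13->8, 18->9, 21->10.5, 21->10.5, 22->12.5, 22->12.5, 24->14.5, 24->14.5, 27->16
Step 2: Rank sum for X: R1 = 1 + 6.5 + 8 + 9 + 10.5 + 12.5 + 14.5 + 16 = 78.
Step 3: U_X = R1 - n1(n1+1)/2 = 78 - 8*9/2 = 78 - 36 = 42.
       U_Y = n1*n2 - U_X = 64 - 42 = 22.
Step 4: Ties are present, so use the tie-corrected normal approximation (with continuity correction) for the p-value.
Step 5: p-value = 0.316998; compare to alpha = 0.1. fail to reject H0.

U_X = 42, p = 0.316998, fail to reject H0 at alpha = 0.1.


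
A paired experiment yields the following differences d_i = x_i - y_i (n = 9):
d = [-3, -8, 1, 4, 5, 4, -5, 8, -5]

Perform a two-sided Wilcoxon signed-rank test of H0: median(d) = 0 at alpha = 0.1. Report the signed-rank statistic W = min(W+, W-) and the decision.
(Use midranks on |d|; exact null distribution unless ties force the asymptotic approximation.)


Step 1: Drop any zero differences (none here) and take |d_i|.
|d| = [3, 8, 1, 4, 5, 4, 5, 8, 5]
Step 2: Midrank |d_i| (ties get averaged ranks).
ranks: |3|->2, |8|->8.5, |1|->1, |4|->3.5, |5|->6, |4|->3.5, |5|->6, |8|->8.5, |5|->6
Step 3: Attach original signs; sum ranks with positive sign and with negative sign.
W+ = 1 + 3.5 + 6 + 3.5 + 8.5 = 22.5
W- = 2 + 8.5 + 6 + 6 = 22.5
(Check: W+ + W- = 45 should equal n(n+1)/2 = 45.)
Step 4: Test statistic W = min(W+, W-) = 22.5.
Step 5: Ties in |d|, so use the tie-corrected normal approximation.
        E[W] = n(n+1)/4 = 9*10/4 = 22.5.
        Tie groups: |d|=4 (t=2), |d|=5 (t=3), |d|=8 (t=2); sum(t^3 - t) = 36.
        Var[W] = n(n+1)(2n+1)/24 - sum(t^3-t)/48 = 1710/24 - 36/48 = 70.5.
        z = (W - E[W]) / sqrt(Var[W]) = (22.5 - 22.5) / 8.3964 = 0.0000.
        Two-sided p = 2*Phi(z) = 1.000000.
Step 6: alpha = 0.1. fail to reject H0.

W+ = 22.5, W- = 22.5, W = min = 22.5, p = 1.000000, fail to reject H0.
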